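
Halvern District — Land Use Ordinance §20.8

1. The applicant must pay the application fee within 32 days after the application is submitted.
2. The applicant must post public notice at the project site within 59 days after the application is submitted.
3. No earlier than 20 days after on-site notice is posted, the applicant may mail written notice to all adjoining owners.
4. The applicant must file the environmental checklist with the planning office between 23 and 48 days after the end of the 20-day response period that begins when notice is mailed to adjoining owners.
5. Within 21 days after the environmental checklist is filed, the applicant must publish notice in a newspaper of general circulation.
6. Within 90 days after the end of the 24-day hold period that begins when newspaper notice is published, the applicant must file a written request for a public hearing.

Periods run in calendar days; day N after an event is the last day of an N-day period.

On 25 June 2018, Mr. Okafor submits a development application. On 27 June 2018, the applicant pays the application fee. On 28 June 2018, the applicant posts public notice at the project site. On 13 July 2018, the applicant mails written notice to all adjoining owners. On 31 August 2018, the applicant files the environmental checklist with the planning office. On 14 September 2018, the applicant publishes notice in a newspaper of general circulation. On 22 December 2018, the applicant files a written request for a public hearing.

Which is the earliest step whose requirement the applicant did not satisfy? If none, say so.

Step 3

Step 1: 32 days after 25 June 2018 (when the application is submitted) is 27 July 2018; done 27 June 2018 — timely.
Step 2: 59 days after 25 June 2018 (when the application is submitted) is 23 August 2018; done 28 June 2018 — timely.
Step 3: the earliest permitted date is 20 days after 28 June 2018 (when on-site notice is posted), i.e. 18 July 2018; done 13 July 2018 — 5 days too early.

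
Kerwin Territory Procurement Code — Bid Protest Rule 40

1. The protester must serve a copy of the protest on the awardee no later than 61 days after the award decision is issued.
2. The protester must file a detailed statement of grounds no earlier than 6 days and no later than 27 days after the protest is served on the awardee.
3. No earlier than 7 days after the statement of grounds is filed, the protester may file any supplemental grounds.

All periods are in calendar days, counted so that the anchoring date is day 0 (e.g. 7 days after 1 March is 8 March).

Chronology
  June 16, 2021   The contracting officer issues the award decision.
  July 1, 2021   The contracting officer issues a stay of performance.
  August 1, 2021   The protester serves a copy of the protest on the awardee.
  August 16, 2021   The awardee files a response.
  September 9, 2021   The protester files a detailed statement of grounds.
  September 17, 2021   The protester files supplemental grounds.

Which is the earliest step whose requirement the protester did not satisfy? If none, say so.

Step 1: 61 days after June 16, 2021 (when the award decision is issued) is August 16, 2021; completed August 1, 2021, before the deadline.
Step 2: the window is 6–27 days after August 1, 2021 (when the protest is served on the awardee), so August 7, 2021 through August 28, 2021; September 9, 2021 is 12 days past the end of the window.

Step 2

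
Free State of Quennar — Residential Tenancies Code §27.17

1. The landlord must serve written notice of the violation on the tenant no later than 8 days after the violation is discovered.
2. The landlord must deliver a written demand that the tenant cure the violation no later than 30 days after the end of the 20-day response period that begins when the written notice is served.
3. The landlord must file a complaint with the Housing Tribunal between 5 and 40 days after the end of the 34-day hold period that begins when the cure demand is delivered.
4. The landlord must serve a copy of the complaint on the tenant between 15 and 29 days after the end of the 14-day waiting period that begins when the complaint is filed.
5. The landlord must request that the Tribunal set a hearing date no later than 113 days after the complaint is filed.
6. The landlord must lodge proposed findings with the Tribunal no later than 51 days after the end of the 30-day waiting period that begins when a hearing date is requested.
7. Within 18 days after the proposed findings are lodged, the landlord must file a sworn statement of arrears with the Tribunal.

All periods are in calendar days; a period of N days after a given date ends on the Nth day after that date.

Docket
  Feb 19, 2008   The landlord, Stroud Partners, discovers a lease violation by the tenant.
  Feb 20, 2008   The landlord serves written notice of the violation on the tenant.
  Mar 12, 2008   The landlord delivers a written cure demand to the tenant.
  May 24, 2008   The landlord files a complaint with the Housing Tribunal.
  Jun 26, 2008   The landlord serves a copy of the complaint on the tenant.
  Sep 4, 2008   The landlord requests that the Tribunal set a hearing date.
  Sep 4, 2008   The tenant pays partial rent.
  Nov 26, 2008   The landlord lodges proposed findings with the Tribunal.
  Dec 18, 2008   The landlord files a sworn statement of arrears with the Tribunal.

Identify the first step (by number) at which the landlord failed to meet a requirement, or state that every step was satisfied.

Step 6

Step 1 — counting 8 days from Feb 19, 2008 (when the violation is discovered) gives a deadline of Feb 27, 2008; completed Feb 20, 2008, before the deadline.
Step 2 — counting 30 days from Mar 11, 2008 (end of the 20-day response period, which began when the written notice is served on Feb 20, 2008) gives a deadline of Apr 10, 2008; Mar 12, 2008 is within that limit.
Step 3 — 5 and 40 days from Apr 15, 2008 (end of the 34-day hold period, which began when the cure demand is delivered on Mar 12, 2008) are Apr 20, 2008 and May 25, 2008 respectively; done May 24, 2008, which is between those dates.
Step 4 — 15 and 29 days from Jun 7, 2008 (end of the 14-day waiting period, which began when the complaint is filed on May 24, 2008) are Jun 22, 2008 and Jul 6, 2008 respectively; done Jun 26, 2008, which is between those dates.
Step 5 — counting 113 days from May 24, 2008 (when the complaint is filed) gives a deadline of Sep 14, 2008; Sep 4, 2008 is within that limit.
Step 6 — counting 51 days from Oct 4, 2008 (end of the 30-day waiting period, which began when a hearing date is requested on Sep 4, 2008) gives a deadline of Nov 24, 2008; Nov 26, 2008 misses that deadline by 2 days.
No need to go further; step 6 was not satisfied.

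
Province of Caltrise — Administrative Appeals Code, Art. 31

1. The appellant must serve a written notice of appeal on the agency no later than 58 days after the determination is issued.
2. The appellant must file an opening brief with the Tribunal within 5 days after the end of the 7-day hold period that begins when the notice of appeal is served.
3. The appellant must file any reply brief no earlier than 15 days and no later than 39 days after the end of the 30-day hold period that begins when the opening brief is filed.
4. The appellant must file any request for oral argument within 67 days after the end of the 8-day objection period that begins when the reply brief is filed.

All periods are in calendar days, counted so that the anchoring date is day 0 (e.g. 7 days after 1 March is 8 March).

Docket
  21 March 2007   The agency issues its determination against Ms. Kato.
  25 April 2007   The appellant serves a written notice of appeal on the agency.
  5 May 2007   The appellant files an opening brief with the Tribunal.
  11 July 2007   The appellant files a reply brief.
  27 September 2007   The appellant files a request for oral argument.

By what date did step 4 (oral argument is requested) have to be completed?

The reply brief is filed on 11 July 2007; the 8-day objection period therefore ends 19 July 2007, and step 4 runs from that date. 67 days after 19 July 2007 is 24 September 2007.

24 September 2007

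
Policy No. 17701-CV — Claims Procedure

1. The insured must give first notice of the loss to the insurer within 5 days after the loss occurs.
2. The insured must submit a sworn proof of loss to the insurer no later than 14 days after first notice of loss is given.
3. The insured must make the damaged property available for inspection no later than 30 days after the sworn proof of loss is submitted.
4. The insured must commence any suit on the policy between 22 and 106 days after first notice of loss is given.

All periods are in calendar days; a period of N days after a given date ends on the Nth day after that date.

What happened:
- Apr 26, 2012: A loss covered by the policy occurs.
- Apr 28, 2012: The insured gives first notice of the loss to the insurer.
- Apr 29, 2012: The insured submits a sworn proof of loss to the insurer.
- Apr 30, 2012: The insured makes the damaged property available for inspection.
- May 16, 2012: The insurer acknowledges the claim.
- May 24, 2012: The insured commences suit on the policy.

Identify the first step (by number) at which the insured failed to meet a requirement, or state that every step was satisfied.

None — every step was satisfied

Step 1: 5 days after Apr 26, 2012 (when the loss occurs) is May 1, 2012; completed Apr 28, 2012, before the deadline.
Step 2: 14 days after Apr 28, 2012 (when first notice of loss is given) is May 12, 2012; done Apr 29, 2012 — timely.
Step 3: 30 days after Apr 29, 2012 (when the sworn proof of loss is submitted) is May 29, 2012; completed Apr 30, 2012, before the deadline.
Step 4: the window is 22–106 days after Apr 28, 2012 (when first notice of loss is given), so May 20, 2012 through Aug 12, 2012; done May 24, 2012 — within the window.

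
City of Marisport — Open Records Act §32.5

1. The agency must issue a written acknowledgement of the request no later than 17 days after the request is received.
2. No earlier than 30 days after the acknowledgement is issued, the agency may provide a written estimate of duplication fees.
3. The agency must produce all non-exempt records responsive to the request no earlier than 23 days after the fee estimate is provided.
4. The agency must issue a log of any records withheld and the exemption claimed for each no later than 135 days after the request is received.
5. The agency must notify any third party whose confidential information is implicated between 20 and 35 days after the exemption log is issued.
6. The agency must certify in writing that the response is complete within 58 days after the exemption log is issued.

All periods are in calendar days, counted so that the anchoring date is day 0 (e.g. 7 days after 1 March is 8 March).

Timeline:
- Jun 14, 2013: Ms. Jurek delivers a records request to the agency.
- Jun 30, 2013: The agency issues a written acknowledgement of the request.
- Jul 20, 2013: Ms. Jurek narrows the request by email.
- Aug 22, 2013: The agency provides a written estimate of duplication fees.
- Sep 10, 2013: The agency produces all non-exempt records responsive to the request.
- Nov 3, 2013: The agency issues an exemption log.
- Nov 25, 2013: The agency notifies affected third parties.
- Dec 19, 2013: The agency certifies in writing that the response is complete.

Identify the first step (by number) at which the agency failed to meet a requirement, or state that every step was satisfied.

Step 3

Step 1: 17 days after Jun 14, 2013 (when the request is received) is Jul 1, 2013; done Jun 30, 2013 — timely.
Step 2: the earliest permitted date is 30 days after Jun 30, 2013 (when the acknowledgement is issued), i.e. Jul 30, 2013; done Aug 22, 2013, after the minimum wait.
Step 3: the earliest permitted date is 23 days after Aug 22, 2013 (when the fee estimate is provided), i.e. Sep 14, 2013; Sep 10, 2013 is 4 days before the earliest permitted date.
No need to go further; step 3 was not satisfied.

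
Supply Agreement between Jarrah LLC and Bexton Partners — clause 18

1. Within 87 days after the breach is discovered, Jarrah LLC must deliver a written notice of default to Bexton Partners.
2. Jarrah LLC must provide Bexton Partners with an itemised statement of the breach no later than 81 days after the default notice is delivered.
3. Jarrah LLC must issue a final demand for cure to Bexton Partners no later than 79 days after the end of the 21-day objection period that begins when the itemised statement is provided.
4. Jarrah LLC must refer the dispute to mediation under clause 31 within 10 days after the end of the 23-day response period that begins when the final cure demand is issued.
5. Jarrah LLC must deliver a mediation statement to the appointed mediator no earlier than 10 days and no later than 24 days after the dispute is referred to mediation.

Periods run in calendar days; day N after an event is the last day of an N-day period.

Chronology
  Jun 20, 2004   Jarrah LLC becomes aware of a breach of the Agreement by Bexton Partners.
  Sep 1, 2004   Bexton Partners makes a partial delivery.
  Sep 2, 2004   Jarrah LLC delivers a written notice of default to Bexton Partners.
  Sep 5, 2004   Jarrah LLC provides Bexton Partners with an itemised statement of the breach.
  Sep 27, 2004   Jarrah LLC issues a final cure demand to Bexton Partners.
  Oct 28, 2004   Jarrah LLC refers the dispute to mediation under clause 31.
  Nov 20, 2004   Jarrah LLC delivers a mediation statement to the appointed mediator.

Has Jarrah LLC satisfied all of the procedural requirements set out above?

Step 1 — counting 87 days from Jun 20, 2004 (when the breach is discovered) gives a deadline of Sep 15, 2004; Sep 2, 2004 is within that limit.
Step 2 — counting 81 days from Sep 2, 2004 (when the default notice is delivered) gives a deadline of Nov 22, 2004; Sep 5, 2004 is within that limit.
Step 3 — counting 79 days from Sep 26, 2004 (end of the 21-day objection period, which began when the itemised statement is provided on Sep 5, 2004) gives a deadline of Dec 14, 2004; completed Sep 27, 2004, before the deadline.
Step 4 — counting 10 days from Oct 20, 2004 (end of the 23-day response period, which began when the final cure demand is issued on Sep 27, 2004) gives a deadline of Oct 30, 2004; Oct 28, 2004 is within that limit.
Step 5 — 10 and 24 days from Oct 28, 2004 (when the dispute is referred to mediation) are Nov 7, 2004 and Nov 21, 2004 respectively; Nov 20, 2004 falls inside that range.

Yes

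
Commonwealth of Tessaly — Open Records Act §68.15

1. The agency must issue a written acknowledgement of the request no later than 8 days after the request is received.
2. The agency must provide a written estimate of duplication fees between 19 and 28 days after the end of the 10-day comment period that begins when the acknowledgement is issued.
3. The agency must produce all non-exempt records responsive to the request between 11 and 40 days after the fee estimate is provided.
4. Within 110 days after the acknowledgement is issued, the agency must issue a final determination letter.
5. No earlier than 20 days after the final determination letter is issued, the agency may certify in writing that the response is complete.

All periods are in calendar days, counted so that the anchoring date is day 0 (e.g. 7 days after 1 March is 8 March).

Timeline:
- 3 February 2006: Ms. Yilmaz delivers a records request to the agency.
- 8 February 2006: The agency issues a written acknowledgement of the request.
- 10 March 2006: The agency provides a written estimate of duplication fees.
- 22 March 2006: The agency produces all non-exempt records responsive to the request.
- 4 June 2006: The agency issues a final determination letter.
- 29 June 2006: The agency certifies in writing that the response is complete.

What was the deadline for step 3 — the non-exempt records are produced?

19 April 2006

Step 3 runs from 10 March 2006, when the fee estimate is provided. The window is 11–40 days after 10 March 2006; it closes on 19 April 2006.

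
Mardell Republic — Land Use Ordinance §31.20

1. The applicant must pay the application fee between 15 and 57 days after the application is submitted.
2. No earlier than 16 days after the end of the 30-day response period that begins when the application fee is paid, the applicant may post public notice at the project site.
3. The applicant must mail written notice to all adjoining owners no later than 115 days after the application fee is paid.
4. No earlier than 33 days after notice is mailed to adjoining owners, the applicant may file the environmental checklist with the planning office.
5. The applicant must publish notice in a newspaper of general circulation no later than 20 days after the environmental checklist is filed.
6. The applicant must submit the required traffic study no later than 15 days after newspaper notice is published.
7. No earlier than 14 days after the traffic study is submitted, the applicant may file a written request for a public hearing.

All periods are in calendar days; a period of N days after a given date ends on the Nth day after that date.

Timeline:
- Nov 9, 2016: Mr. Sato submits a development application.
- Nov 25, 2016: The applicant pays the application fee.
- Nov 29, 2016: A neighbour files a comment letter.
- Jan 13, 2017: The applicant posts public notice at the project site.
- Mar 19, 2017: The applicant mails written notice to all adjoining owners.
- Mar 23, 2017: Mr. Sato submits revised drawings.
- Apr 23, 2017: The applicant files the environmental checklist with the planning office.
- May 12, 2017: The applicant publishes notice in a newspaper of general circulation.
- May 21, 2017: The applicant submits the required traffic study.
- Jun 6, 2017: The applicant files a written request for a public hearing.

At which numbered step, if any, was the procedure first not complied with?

(1) the permitted window runs from Nov 9, 2016 + 15 = Nov 24, 2016 to Nov 9, 2016 + 57 = Jan 5, 2017; done Nov 25, 2016, which is between those dates.
(2) permitted from Dec 25, 2016 + 16 days = Jan 10, 2017 onward; done Jan 13, 2017, after the minimum wait.
(3) due by Nov 25, 2016 + 115 days = Mar 20, 2017; Mar 19, 2017 is within that limit.
(4) permitted from Mar 19, 2017 + 33 days = Apr 21, 2017 onward; done Apr 23, 2017 — permitted.
(5) due by Apr 23, 2017 + 20 days = May 13, 2017; completed May 12, 2017, before the deadline.
(6) due by May 12, 2017 + 15 days = May 27, 2017; May 21, 2017 is within that limit.
(7) permitted from May 21, 2017 + 14 days = Jun 4, 2017 onward; Jun 6, 2017 is on or after that date.

None — every step was satisfied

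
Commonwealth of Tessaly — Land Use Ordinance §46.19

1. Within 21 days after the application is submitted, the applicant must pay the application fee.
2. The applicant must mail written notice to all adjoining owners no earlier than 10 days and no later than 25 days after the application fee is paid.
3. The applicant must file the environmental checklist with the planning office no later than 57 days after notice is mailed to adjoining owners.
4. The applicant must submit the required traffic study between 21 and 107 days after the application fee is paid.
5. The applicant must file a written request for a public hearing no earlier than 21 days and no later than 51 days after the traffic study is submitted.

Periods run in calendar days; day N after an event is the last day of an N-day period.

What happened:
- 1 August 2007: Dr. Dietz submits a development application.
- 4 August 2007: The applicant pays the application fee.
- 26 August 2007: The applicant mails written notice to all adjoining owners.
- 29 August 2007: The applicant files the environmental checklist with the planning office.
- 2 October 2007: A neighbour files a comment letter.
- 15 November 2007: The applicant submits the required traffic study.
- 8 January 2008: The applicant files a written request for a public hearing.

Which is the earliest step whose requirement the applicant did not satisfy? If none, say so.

Step 5

Step 1 — counting 21 days from 1 August 2007 (when the application is submitted) gives a deadline of 22 August 2007; 4 August 2007 is within that limit.
Step 2 — 10 and 25 days from 4 August 2007 (when the application fee is paid) are 14 August 2007 and 29 August 2007 respectively; done 26 August 2007, which is between those dates.
Step 3 — counting 57 days from 26 August 2007 (when notice is mailed to adjoining owners) gives a deadline of 22 October 2007; 29 August 2007 is within that limit.
Step 4 — 21 and 107 days from 4 August 2007 (when the application fee is paid) are 25 August 2007 and 19 November 2007 respectively; 15 November 2007 falls inside that range.
Step 5 — 21 and 51 days from 15 November 2007 (when the traffic study is submitted) are 6 December 2007 and 5 January 2008 respectively; done 8 January 2008 — 3 days after the window closed.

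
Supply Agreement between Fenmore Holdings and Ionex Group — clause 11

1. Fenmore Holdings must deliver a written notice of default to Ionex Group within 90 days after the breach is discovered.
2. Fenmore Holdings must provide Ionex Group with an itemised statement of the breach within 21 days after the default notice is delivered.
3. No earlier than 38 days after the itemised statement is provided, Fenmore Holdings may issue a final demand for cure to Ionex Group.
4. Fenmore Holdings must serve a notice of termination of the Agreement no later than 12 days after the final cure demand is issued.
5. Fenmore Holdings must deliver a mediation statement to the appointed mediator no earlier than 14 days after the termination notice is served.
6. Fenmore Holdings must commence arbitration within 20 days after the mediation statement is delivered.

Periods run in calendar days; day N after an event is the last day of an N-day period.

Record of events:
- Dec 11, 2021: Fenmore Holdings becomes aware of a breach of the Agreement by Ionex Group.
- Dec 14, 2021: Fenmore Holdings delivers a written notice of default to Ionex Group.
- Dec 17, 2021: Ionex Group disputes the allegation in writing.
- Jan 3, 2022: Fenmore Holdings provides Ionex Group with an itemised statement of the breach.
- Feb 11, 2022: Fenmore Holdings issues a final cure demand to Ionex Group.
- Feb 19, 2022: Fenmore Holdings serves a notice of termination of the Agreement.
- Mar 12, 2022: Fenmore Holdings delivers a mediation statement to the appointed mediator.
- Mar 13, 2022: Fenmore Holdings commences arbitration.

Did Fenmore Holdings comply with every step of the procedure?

(1) due by Dec 11, 2021 + 90 days = Mar 11, 2022; done Dec 14, 2021 — timely.
(2) due by Dec 14, 2021 + 21 days = Jan 4, 2022; Jan 3, 2022 is within that limit.
(3) permitted from Jan 3, 2022 + 38 days = Feb 10, 2022 onward; done Feb 11, 2022, after the minimum wait.
(4) due by Feb 11, 2022 + 12 days = Feb 23, 2022; completed Feb 19, 2022, before the deadline.
(5) permitted from Feb 19, 2022 + 14 days = Mar 5, 2022 onward; done Mar 12, 2022 — permitted.
(6) due by Mar 12, 2022 + 20 days = Apr 1, 2022; Mar 13, 2022 is within that limit.

Yes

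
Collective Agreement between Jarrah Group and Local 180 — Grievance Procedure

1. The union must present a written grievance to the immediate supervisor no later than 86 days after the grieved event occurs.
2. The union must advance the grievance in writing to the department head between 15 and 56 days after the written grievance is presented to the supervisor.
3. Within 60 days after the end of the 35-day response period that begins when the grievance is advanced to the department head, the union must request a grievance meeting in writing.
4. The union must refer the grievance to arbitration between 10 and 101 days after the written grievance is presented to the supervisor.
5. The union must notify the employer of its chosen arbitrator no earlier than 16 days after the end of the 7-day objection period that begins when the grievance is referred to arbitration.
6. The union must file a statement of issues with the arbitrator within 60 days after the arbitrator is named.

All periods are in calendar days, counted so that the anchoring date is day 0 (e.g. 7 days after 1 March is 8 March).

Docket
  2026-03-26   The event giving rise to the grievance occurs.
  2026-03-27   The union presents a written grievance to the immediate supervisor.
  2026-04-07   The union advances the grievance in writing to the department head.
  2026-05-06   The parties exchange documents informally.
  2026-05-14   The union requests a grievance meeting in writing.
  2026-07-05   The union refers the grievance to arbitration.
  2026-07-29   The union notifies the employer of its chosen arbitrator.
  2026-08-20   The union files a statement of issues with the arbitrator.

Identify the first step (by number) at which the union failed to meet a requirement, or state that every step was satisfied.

Step 1 — counting 86 days from 2026-03-26 (when the grieved event occurs) gives a deadline of 2026-06-20; done 2026-03-27 — timely.
Step 2 — 15 and 56 days from 2026-03-27 (when the written grievance is presented to the supervisor) are 2026-04-11 and 2026-05-22 respectively; 2026-04-07 is 4 days too early.

Step 2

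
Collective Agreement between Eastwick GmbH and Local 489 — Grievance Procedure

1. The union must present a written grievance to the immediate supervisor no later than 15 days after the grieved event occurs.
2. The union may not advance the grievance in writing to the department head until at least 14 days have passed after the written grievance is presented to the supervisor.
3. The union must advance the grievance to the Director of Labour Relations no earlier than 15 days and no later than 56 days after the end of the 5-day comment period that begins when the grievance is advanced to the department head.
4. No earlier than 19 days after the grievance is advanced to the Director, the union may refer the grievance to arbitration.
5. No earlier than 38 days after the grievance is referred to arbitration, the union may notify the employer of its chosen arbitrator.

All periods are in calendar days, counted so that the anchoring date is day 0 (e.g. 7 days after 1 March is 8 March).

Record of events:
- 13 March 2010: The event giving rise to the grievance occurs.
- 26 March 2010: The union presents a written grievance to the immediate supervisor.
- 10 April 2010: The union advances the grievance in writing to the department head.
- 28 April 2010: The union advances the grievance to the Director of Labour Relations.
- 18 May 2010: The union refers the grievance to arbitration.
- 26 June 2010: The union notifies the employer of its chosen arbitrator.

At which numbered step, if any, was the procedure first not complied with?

Step 3

(1) due by 13 March 2010 + 15 days = 28 March 2010; 26 March 2010 is within that limit.
(2) permitted from 26 March 2010 + 14 days = 9 April 2010 onward; 10 April 2010 is on or after that date.
(3) the permitted window runs from 15 April 2010 + 15 = 30 April 2010 to 15 April 2010 + 56 = 10 June 2010; done 28 April 2010 — 2 days before the window opened.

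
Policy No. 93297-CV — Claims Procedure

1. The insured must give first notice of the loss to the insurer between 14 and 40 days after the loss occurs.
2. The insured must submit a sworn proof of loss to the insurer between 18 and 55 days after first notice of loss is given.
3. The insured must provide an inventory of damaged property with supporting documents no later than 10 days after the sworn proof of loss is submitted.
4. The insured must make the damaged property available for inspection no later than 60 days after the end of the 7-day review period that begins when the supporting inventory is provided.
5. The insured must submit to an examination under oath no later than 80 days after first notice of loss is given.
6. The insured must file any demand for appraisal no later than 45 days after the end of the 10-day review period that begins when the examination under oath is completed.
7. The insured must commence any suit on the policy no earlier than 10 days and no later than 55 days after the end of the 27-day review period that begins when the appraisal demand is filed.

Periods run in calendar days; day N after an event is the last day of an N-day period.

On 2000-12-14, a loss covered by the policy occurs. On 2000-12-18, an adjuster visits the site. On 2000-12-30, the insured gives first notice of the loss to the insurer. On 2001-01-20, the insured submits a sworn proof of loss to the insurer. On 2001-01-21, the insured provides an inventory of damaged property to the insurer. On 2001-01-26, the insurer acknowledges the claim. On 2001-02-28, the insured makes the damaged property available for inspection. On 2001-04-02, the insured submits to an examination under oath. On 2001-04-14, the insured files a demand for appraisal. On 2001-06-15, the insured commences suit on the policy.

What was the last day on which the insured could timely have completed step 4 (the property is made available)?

The supporting inventory is provided on 2001-01-21; the 7-day review period therefore ends 2001-01-28, and step 4 runs from that date. 60 days after 2001-01-28 is 2001-03-29.

2001-03-29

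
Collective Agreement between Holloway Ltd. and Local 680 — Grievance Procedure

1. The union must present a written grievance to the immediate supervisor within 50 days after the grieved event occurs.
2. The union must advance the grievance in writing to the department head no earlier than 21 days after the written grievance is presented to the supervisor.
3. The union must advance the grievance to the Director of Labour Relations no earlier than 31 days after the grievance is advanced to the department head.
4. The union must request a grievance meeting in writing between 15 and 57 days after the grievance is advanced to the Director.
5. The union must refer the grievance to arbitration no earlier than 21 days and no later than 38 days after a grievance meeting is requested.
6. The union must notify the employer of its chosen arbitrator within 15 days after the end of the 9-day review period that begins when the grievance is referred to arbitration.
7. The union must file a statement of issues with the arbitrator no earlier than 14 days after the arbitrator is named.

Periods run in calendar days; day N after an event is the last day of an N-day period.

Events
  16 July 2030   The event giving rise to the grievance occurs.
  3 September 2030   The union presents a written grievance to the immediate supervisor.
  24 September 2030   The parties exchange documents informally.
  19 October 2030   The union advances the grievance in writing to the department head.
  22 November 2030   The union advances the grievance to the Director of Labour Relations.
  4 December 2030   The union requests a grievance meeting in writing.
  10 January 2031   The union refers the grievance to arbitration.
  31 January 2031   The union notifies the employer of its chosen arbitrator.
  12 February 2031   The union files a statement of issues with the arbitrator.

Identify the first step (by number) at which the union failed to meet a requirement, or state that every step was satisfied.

Step 4

Step 1: 50 days after 16 July 2030 (when the grieved event occurs) is 4 September 2030; 3 September 2030 is within that limit.
Step 2: the earliest permitted date is 21 days after 3 September 2030 (when the written grievance is presented to the supervisor), i.e. 24 September 2030; 19 October 2030 is on or after that date.
Step 3: the earliest permitted date is 31 days after 19 October 2030 (when the grievance is advanced to the department head), i.e. 19 November 2030; done 22 November 2030 — permitted.
Step 4: the window is 15–57 days after 22 November 2030 (when the grievance is advanced to the Director), so 7 December 2030 through 18 January 2031; 4 December 2030 is 3 days too early.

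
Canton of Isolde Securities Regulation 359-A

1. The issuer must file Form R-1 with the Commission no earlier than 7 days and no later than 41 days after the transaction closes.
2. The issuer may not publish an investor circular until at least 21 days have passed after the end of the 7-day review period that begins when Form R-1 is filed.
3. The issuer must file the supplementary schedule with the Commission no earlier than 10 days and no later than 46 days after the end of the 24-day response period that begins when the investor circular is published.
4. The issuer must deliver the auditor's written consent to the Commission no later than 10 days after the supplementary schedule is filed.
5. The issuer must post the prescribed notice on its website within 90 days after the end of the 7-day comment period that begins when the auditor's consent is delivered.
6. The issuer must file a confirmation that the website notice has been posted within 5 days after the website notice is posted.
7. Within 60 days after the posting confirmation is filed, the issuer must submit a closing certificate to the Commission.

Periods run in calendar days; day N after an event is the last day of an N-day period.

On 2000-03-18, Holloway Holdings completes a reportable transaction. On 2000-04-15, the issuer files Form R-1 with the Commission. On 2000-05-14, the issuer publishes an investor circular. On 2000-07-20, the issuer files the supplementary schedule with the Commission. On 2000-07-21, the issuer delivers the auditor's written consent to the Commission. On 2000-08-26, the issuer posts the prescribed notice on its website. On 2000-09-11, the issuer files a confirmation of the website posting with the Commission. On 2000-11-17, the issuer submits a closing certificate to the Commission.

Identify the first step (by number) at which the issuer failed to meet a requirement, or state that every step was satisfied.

Step 6

Step 1 — 7 and 41 days from 2000-03-18 (when the transaction closes) are 2000-03-25 and 2000-04-28 respectively; done 2000-04-15 — within the window.
Step 2 — must wait 21 days from 2000-04-22 (end of the 7-day review period, which began when Form R-1 is filed on 2000-04-15), so not before 2000-05-13; 2000-05-14 is on or after that date.
Step 3 — 10 and 46 days from 2000-06-07 (end of the 24-day response period, which began when the investor circular is published on 2000-05-14) are 2000-06-17 and 2000-07-23 respectively; done 2000-07-20 — within the window.
Step 4 — counting 10 days from 2000-07-20 (when the supplementary schedule is filed) gives a deadline of 2000-07-30; done 2000-07-21 — timely.
Step 5 — counting 90 days from 2000-07-28 (end of the 7-day comment period, which began when the auditor's consent is delivered on 2000-07-21) gives a deadline of 2000-10-26; completed 2000-08-26, before the deadline.
Step 6 — counting 5 days from 2000-08-26 (when the website notice is posted) gives a deadline of 2000-08-31; not done until 2000-09-11, 11 days after the deadline.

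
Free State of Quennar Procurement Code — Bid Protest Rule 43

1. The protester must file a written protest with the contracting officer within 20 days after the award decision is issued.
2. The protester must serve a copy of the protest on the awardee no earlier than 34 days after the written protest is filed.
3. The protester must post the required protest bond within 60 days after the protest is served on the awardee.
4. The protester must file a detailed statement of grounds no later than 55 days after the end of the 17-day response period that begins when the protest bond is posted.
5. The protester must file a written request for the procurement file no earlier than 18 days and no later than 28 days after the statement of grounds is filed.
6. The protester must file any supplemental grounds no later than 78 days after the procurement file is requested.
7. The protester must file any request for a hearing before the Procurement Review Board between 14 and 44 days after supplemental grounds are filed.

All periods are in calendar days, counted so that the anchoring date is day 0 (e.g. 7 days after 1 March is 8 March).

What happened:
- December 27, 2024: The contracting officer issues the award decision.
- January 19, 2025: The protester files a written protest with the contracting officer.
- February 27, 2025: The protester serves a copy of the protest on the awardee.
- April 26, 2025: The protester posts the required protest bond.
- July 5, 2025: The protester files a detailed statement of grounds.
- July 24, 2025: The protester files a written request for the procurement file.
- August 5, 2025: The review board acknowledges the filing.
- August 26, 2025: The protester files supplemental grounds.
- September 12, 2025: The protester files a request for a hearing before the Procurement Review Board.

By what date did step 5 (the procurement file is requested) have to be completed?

Step 5 runs from July 5, 2025, when the statement of grounds is filed. The window is 18–28 days after July 5, 2025; it closes on August 2, 2025.

August 2, 2025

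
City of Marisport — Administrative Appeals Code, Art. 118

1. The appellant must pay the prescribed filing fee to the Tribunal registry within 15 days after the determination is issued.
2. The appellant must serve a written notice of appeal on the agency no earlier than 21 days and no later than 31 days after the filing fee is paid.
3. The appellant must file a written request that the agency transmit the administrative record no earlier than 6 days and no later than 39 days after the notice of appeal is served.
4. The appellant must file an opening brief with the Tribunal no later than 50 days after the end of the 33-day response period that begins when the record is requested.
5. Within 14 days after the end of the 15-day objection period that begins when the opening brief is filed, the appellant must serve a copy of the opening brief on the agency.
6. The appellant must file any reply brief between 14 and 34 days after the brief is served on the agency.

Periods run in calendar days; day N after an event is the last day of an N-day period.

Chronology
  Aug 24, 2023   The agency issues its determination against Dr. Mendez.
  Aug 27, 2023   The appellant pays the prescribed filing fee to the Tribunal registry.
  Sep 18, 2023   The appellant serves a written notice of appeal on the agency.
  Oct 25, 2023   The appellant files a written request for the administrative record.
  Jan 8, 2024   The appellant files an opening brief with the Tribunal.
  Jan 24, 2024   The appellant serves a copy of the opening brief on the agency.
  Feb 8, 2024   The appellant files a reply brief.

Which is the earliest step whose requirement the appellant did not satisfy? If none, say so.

None — every step was satisfied

Step 1: 15 days after Aug 24, 2023 (when the determination is issued) is Sep 8, 2023; done Aug 27, 2023 — timely.
Step 2: the window is 21–31 days after Aug 27, 2023 (when the filing fee is paid), so Sep 17, 2023 through Sep 27, 2023; done Sep 18, 2023, which is between those dates.
Step 3: the window is 6–39 days after Sep 18, 2023 (when the notice of appeal is served), so Sep 24, 2023 through Oct 27, 2023; done Oct 25, 2023 — within the window.
Step 4: 50 days after Nov 27, 2023 (end of the 33-day response period, which began when the record is requested on Oct 25, 2023) is Jan 16, 2024; Jan 8, 2024 is within that limit.
Step 5: 14 days after Jan 23, 2024 (end of the 15-day objection period, which began when the opening brief is filed on Jan 8, 2024) is Feb 6, 2024; completed Jan 24, 2024, before the deadline.
Step 6: the window is 14–34 days after Jan 24, 2024 (when the brief is served on the agency), so Feb 7, 2024 through Feb 27, 2024; Feb 8, 2024 falls inside that range.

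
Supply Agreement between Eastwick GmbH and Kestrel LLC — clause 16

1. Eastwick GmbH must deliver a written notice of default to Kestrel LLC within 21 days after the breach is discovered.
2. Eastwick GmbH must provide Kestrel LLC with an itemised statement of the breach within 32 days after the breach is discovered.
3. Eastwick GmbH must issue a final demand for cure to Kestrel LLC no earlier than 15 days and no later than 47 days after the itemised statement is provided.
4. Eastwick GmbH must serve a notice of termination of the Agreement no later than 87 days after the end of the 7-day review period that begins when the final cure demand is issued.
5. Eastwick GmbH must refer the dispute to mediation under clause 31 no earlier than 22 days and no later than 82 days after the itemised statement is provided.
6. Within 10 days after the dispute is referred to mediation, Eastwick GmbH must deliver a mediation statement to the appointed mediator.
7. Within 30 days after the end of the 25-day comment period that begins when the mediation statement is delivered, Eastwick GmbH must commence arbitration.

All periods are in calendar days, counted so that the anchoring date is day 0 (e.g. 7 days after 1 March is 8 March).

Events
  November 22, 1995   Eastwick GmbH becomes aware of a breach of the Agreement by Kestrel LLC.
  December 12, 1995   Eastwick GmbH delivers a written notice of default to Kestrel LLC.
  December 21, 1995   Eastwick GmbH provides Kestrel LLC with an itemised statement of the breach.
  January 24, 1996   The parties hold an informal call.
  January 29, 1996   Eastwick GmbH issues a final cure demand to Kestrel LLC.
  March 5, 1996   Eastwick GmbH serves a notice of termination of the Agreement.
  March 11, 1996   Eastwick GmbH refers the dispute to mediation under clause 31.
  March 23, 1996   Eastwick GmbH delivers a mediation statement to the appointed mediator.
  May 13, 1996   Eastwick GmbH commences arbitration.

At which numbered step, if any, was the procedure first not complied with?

Step 6

Step 1 — counting 21 days from November 22, 1995 (when the breach is discovered) gives a deadline of December 13, 1995; done December 12, 1995 — timely.
Step 2 — counting 32 days from November 22, 1995 (when the breach is discovered) gives a deadline of December 24, 1995; December 21, 1995 is within that limit.
Step 3 — 15 and 47 days from December 21, 1995 (when the itemised statement is provided) are January 5, 1996 and February 6, 1996 respectively; done January 29, 1996 — within the window.
Step 4 — counting 87 days from February 5, 1996 (end of the 7-day review period, which began when the final cure demand is issued on January 29, 1996) gives a deadline of May 2, 1996; March 5, 1996 is within that limit.
Step 5 — 22 and 82 days from December 21, 1995 (when the itemised statement is provided) are January 12, 1996 and March 12, 1996 respectively; March 11, 1996 falls inside that range.
Step 6 — counting 10 days from March 11, 1996 (when the dispute is referred to mediation) gives a deadline of March 21, 1996; not done until March 23, 1996, 2 days after the deadline.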